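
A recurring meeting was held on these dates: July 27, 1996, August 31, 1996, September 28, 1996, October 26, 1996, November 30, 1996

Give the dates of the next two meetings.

These are Saturdays with 35, 28, 28, 35-day gaps.
Each is the final Saturday of its month — August 31, 1996 is past the 28th, so '4th Saturday' doesn't fit.
December 1996 ends with Saturday December 28, 1996.
Last Saturday of January 1997: January 25, 1997.

December 28, 1996; January 25, 1997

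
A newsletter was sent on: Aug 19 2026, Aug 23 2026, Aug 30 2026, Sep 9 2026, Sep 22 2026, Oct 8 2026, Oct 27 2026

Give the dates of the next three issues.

Nov 18 2026, Dec 13 2026, Jan 10 2027

The spacing grows by 3 each time: 4, 7, 10, 13, 16, 19 days.
Next gap: 22 days. Oct 27 2026 + 22 days = Nov 18 2026.
Next gap: 25 days. Nov 18 2026 + 25 days = Dec 13 2026.
Next gap: 28 days. Dec 13 2026 + 28 days = Jan 10 2027.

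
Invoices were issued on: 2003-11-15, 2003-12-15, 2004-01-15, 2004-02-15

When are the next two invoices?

Gaps: 30, 31, 31 days — not constant. Every event is on the 15th of the month.
Pattern: the 15th of each month.
March 2004: 2004-03-15.
April 2004: 2004-04-15.

2004-03-15, 2004-04-15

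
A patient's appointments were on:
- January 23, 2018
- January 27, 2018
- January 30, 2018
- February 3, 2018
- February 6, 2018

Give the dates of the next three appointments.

The gap pattern 4, 3, 4, 3 repeats every 2 events.
These are the Tuesdays and Saturdays of each week.
The following Saturday is February 10, 2018.
Next Tuesday: February 13, 2018.
Next Saturday: February 17, 2018.

February 10, 2018; February 13, 2018; February 17, 2018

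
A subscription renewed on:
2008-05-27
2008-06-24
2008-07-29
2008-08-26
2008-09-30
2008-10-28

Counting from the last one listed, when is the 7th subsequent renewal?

2009-05-26

All Tuesdays; the gaps (28, 35, 28, 35, 28) vary with month length.
This is the last Tuesday of each month.
November 2008 ends with Tuesday 2008-11-25.
December 2008 ends with Tuesday 2008-12-30.
Last Tuesday of January 2009: 2009-01-27.
February 2009 ends with Tuesday 2009-02-24.
Last Tuesday of March 2009: 2009-03-31.
Last Tuesday of April 2009: 2009-04-28.
May 2009 ends with Tuesday 2009-05-26.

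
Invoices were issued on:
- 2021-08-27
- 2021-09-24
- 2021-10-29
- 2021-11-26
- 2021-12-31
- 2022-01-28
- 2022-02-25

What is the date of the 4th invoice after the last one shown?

All Fridays; the gaps (28, 35, 28, 35, 28, 28) vary with month length.
This is the last Friday of each month.
Last Friday of March 2022: 2022-03-25.
Last Friday of April 2022: 2022-04-29.
May 2022 ends with Friday 2022-05-27.
Last Friday of June 2022: 2022-06-24.

2022-06-24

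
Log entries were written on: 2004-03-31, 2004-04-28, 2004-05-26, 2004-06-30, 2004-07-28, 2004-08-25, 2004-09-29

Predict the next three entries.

All Wednesdays; the gaps (28, 28, 35, 28, 28, 35) vary with month length.
This is the last Wednesday of each month.
Last Wednesday of October 2004: 2004-10-27.
Last Wednesday of November 2004: 2004-11-24.
Last Wednesday of December 2004: 2004-12-29.

2004-10-27, 2004-11-24, 2004-12-29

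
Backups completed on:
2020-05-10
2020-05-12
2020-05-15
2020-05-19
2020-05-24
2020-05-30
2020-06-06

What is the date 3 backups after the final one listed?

Intervals are 2, 3, 4, 5, 6, 7 days — an arithmetic progression with common difference 1.
Next gap: 8 days. 2020-06-06 + 8 days = 2020-06-14.
Next gap: 9 days. 2020-06-14 + 9 days = 2020-06-23.
Next gap: 10 days. 2020-06-23 + 10 days = 2020-07-03.

2020-07-03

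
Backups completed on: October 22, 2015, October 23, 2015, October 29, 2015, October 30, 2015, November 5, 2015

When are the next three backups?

Gaps: 1, 6, 1, 6 days — not constant, but cyclic with period 2.
The events fall on every Thursday and Friday.
The following Friday is November 6, 2015.
The following Thursday is November 12, 2015.
Next Friday: November 13, 2015.

November 6, 2015; November 12, 2015; November 13, 2015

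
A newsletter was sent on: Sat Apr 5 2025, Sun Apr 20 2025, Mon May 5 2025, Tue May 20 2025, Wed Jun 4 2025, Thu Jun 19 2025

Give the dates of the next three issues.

The spacing is 15, 15, 15, 15, 15 days — always 15 days.
Thu Jun 19 2025 + 15 days = Fri Jul 4 2025.
Fri Jul 4 2025 + 15 days = Sat Jul 19 2025.
Sat Jul 19 2025 + 15 days = Sun Aug 3 2025.

Fri Jul 4 2025, Sat Jul 19 2025, Sun Aug 3 2025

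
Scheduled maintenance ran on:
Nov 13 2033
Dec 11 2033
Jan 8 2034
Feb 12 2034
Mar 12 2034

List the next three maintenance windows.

Apr 9 2034, May 14 2034, Jun 11 2034

All dates are Sundays, 28, 28, 35, 28 days apart.
Specifically, the 2nd Sunday of each month.
2nd Sunday of April 2034: Apr 9 2034.
May 2034 — 2nd Sunday is May 14 2034.
June 2034 — 2nd Sunday is Jun 11 2034.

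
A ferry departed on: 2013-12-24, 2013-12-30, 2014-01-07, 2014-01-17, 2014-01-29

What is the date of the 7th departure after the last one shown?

2014-06-18

Intervals are 6, 8, 10, 12 days — an arithmetic progression with common difference 2.
Next gap: 14 days. 2014-01-29 + 14 days = 2014-02-12.
Next gap: 16 days. 2014-02-12 + 16 days = 2014-02-28.
Next gap: 18 days. 2014-02-28 + 18 days = 2014-03-18.
Next gap: 20 days. 2014-03-18 + 20 days = 2014-04-07.
Next gap: 22 days. 2014-04-07 + 22 days = 2014-04-29.
Next gap: 24 days. 2014-04-29 + 24 days = 2014-05-23.
Next gap: 26 days. 2014-05-23 + 26 days = 2014-06-18.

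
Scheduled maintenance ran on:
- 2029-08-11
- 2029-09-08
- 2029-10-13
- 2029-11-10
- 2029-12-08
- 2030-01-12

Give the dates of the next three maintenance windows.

These are Saturdays at 28- or 35-day spacing (28, 35, 28, 28, 35).
The pattern: 2nd Saturday of the month.
February 2030 — 2nd Saturday is 2030-02-09.
March 2030 — 2nd Saturday is 2030-03-09.
April 2030 — 2nd Saturday is 2030-04-13.

2030-02-09, 2030-03-09, 2030-04-13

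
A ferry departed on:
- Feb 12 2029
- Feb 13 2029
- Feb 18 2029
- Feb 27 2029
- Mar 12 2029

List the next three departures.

Mar 29 2029, Apr 19 2029, May 14 2029

The spacing grows by 4 each time: 1, 5, 9, 13 days.
Next gap: 17 days. Mar 12 2029 + 17 days = Mar 29 2029.
Next gap: 21 days. Mar 29 2029 + 21 days = Apr 19 2029.
Next gap: 25 days. Apr 19 2029 + 25 days = May 14 2029.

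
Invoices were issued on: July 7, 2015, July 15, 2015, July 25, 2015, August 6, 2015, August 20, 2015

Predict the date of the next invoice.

Gaps: 8, 10, 12, 14 days — each gap is 2 larger than the previous one.
Next gap: 16 days. August 20, 2015 + 16 days = September 5, 2015.

September 5, 2015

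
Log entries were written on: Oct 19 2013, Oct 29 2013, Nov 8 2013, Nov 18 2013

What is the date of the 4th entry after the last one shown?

Gaps between consecutive events: 10, 10, 10 days — a constant 10-day interval.
Nov 18 2013 + 10 days = Nov 28 2013.
Nov 28 2013 + 10 days = Dec 8 2013.
Dec 8 2013 + 10 days = Dec 18 2013.
Dec 18 2013 + 10 days = Dec 28 2013.

Dec 28 2013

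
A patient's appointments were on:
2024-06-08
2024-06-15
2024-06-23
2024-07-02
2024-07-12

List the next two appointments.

Intervals are 7, 8, 9, 10 days — an arithmetic progression with common difference 1.
Next gap: 11 days. 2024-07-12 + 11 days = 2024-07-23.
Next gap: 12 days. 2024-07-23 + 12 days = 2024-08-04.

2024-07-23, 2024-08-04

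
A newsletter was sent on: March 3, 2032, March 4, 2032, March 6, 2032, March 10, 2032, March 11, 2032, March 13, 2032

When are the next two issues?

March 17, 2032; March 18, 2032

Every event lands on a Wednesday or Thursday or Saturday (gaps cycle 1, 2, 4, 1, 2).
So the schedule is: every Wednesday, Thursday and Saturday.
The following Wednesday is March 17, 2032.
The following Thursday is March 18, 2032.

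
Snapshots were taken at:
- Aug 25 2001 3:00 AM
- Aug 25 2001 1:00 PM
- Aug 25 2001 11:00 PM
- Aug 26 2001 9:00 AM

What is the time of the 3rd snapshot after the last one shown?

Aug 27 2001 3:00 PM

Spacing: 10, 10, 10 h — constant 10 h.
Aug 26 2001 9:00 AM + 10 h = Aug 26 2001 7:00 PM.
Aug 26 2001 7:00 PM + 10 h = Aug 27 2001 5:00 AM.
Aug 27 2001 5:00 AM + 10 h = Aug 27 2001 3:00 PM.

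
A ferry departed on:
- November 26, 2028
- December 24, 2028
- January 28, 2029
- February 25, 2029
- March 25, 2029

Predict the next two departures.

April 22, 2029; May 27, 2029

All dates are Sundays, 28, 35, 28, 28 days apart.
Specifically, the 4th Sunday of each month.
April 2029 — 4th Sunday is April 22, 2029.
4th Sunday of May 2029: May 27, 2029.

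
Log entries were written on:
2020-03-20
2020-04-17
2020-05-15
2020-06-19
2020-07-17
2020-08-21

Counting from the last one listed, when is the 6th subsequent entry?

2021-02-19

All dates are Fridays, 28, 28, 35, 28, 35 days apart.
Specifically, the 3rd Friday of each month.
September 2020 — 3rd Friday is 2020-09-18.
3rd Friday of October 2020: 2020-10-16.
3rd Friday of November 2020: 2020-11-20.
3rd Friday of December 2020: 2020-12-18.
3rd Friday of January 2021: 2021-01-15.
February 2021 — 3rd Friday is 2021-02-19.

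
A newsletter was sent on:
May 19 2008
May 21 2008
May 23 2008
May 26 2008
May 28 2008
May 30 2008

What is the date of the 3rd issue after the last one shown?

Jun 6 2008

Every event lands on a Monday or Wednesday or Friday (gaps cycle 2, 2, 3, 2, 2).
So the schedule is: every Monday, Wednesday and Friday.
The following Monday is Jun 2 2008.
Next Wednesday: Jun 4 2008.
Next Friday: Jun 6 2008.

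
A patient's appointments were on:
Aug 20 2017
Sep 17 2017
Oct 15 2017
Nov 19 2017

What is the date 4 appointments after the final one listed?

Mar 18 2018

These are Sundays at 28- or 35-day spacing (28, 28, 35).
The pattern: 3rd Sunday of the month.
3rd Sunday of December 2017: Dec 17 2017.
January 2018 — 3rd Sunday is Jan 21 2018.
3rd Sunday of February 2018: Feb 18 2018.
March 2018 — 3rd Sunday is Mar 18 2018.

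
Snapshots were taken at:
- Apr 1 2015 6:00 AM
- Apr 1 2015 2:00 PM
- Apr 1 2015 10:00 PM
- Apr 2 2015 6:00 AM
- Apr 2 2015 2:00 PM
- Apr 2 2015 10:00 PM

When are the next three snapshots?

The interval is a steady 8 hours (8, 8, 8, 8, 8).
Apr 2 2015 10:00 PM + 8 h = Apr 3 2015 6:00 AM.
Apr 3 2015 6:00 AM + 8 h = Apr 3 2015 2:00 PM.
Apr 3 2015 2:00 PM + 8 h = Apr 3 2015 10:00 PM.

Apr 3 2015 6:00 AM, Apr 3 2015 2:00 PM, Apr 3 2015 10:00 PM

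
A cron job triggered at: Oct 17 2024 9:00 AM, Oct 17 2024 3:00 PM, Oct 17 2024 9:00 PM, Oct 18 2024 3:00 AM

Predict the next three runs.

Gaps: 6, 6, 6 hours — each event is 6 hours after the previous one.
Oct 18 2024 3:00 AM + 6 h = Oct 18 2024 9:00 AM.
Oct 18 2024 9:00 AM + 6 h = Oct 18 2024 3:00 PM.
Oct 18 2024 3:00 PM + 6 h = Oct 18 2024 9:00 PM.

Oct 18 2024 9:00 AM, Oct 18 2024 3:00 PM, Oct 18 2024 9:00 PM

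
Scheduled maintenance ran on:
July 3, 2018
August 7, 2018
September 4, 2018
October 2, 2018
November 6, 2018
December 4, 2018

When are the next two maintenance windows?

January 1, 2019; February 5, 2019

Gaps: 35, 28, 28, 35, 28 days — a mix of 28 and 35. Every date is a Tuesday.
Each is the 1st Tuesday of its month.
1st Tuesday of January 2019: January 1, 2019.
1st Tuesday of February 2019: February 5, 2019.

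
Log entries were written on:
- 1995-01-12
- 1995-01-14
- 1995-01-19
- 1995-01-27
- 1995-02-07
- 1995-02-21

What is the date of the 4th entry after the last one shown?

1995-05-18

Gaps: 2, 5, 8, 11, 14 days — each gap is 3 larger than the previous one.
Next gap: 17 days. 1995-02-21 + 17 days = 1995-03-10.
Next gap: 20 days. 1995-03-10 + 20 days = 1995-03-30.
Next gap: 23 days. 1995-03-30 + 23 days = 1995-04-22.
Next gap: 26 days. 1995-04-22 + 26 days = 1995-05-18.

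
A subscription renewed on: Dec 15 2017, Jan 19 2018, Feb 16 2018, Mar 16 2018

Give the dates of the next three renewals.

Apr 20 2018, May 18 2018, Jun 15 2018

All dates are Fridays, 35, 28, 28 days apart.
Specifically, the 3rd Friday of each month.
3rd Friday of April 2018: Apr 20 2018.
3rd Friday of May 2018: May 18 2018.
June 2018 — 3rd Friday is Jun 15 2018.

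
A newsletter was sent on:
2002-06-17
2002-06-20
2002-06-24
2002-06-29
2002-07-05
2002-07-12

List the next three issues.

Gaps: 3, 4, 5, 6, 7 days — each gap is 1 larger than the previous one.
Next gap: 8 days. 2002-07-12 + 8 days = 2002-07-20.
Next gap: 9 days. 2002-07-20 + 9 days = 2002-07-29.
Next gap: 10 days. 2002-07-29 + 10 days = 2002-08-08.

2002-07-20, 2002-07-29, 2002-08-08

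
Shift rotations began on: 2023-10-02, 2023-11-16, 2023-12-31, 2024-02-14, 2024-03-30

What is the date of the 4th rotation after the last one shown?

2024-09-26

Gaps between consecutive events: 45, 45, 45, 45 days — a constant 45-day interval.
2024-03-30 + 45 days = 2024-05-14.
2024-05-14 + 45 days = 2024-06-28.
2024-06-28 + 45 days = 2024-08-12.
2024-08-12 + 45 days = 2024-09-26.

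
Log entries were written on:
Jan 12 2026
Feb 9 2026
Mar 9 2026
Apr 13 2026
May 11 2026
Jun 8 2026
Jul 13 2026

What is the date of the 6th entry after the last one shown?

These are Mondays at 28- or 35-day spacing (28, 28, 35, 28, 28, 35).
The pattern: 2nd Monday of the month.
August 2026 — 2nd Monday is Aug 10 2026.
September 2026 — 2nd Monday is Sep 14 2026.
October 2026 — 2nd Monday is Oct 12 2026.
2nd Monday of November 2026: Nov 9 2026.
December 2026 — 2nd Monday is Dec 14 2026.
2nd Monday of January 2027: Jan 11 2027.

Jan 11 2027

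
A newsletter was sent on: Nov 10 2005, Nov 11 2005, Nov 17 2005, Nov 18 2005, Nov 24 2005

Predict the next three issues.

Nov 25 2005, Dec 1 2005, Dec 2 2005

Every event lands on a Thursday or Friday (gaps cycle 1, 6, 1, 6).
So the schedule is: every Thursday and Friday.
Next Friday: Nov 25 2005.
Next Thursday: Dec 1 2005.
The following Friday is Dec 2 2005.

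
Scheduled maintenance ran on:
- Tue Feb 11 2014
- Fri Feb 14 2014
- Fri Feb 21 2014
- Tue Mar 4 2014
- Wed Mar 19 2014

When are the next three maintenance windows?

Intervals are 3, 7, 11, 15 days — an arithmetic progression with common difference 4.
Next gap: 19 days. Wed Mar 19 2014 + 19 days = Mon Apr 7 2014.
Next gap: 23 days. Mon Apr 7 2014 + 23 days = Wed Apr 30 2014.
Next gap: 27 days. Wed Apr 30 2014 + 27 days = Tue May 27 2014.

Mon Apr 7 2014, Wed Apr 30 2014, Tue May 27 2014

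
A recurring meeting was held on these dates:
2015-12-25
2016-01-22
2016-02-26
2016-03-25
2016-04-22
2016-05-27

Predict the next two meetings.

2016-06-24, 2016-07-22

These are Fridays at 28- or 35-day spacing (28, 35, 28, 28, 35).
The pattern: 4th Friday of the month.
June 2016 — 4th Friday is 2016-06-24.
July 2016 — 4th Friday is 2016-07-22.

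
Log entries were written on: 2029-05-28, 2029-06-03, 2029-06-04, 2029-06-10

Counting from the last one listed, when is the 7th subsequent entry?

The gap pattern 6, 1, 6 repeats every 2 events.
These are the Mondays and Sundays of each week.
Next Monday: 2029-06-11.
Next Sunday: 2029-06-17.
The following Monday is 2029-06-18.
Next Sunday: 2029-06-24.
The following Monday is 2029-06-25.
Next Sunday: 2029-07-01.
The following Monday is 2029-07-02.

2029-07-02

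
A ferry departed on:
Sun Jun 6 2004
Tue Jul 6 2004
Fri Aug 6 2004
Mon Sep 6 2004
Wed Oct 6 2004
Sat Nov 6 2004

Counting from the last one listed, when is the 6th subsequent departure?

Each date is the 6th; the gaps (30, 31, 31, 30, 31) track the month lengths.
The rule is the 6th of each month.
Next: December 2004 → Mon Dec 6 2004.
January 2005: Thu Jan 6 2005.
February 2005: Sun Feb 6 2005.
March 2005: Sun Mar 6 2005.
Next: April 2005 → Wed Apr 6 2005.
Next: May 2005 → Fri May 6 2005.

Fri May 6 2005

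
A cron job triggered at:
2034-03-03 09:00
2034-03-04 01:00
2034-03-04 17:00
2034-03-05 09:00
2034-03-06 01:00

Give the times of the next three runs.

2034-03-06 17:00, 2034-03-07 09:00, 2034-03-08 01:00

Spacing: 16, 16, 16, 16 h — constant 16 h.
2034-03-06 01:00 + 16 h = 2034-03-06 17:00.
2034-03-06 17:00 + 16 h = 2034-03-07 09:00.
2034-03-07 09:00 + 16 h = 2034-03-08 01:00.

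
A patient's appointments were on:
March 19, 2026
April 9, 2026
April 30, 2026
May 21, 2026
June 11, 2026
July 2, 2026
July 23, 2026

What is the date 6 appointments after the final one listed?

November 26, 2026

Every event comes 21 days after the last (21, 21, 21, 21, 21, 21).
July 23, 2026 + 21 days = August 13, 2026.
August 13, 2026 + 21 days = September 3, 2026.
September 3, 2026 + 21 days = September 24, 2026.
September 24, 2026 + 21 days = October 15, 2026.
October 15, 2026 + 21 days = November 5, 2026.
November 5, 2026 + 21 days = November 26, 2026.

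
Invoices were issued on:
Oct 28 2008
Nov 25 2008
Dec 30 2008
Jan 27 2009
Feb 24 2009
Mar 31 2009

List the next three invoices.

Apr 28 2009, May 26 2009, Jun 30 2009

These are Tuesdays with 28, 35, 28, 28, 35-day gaps.
Each is the final Tuesday of its month — Dec 30 2008 is past the 28th, so '4th Tuesday' doesn't fit.
Last Tuesday of April 2009: Apr 28 2009.
May 2009 ends with Tuesday May 26 2009.
Last Tuesday of June 2009: Jun 30 2009.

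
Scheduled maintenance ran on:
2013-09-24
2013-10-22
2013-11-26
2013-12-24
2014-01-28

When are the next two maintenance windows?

Gaps: 28, 35, 28, 35 days — a mix of 28 and 35. Every date is a Tuesday.
Each is the 4th Tuesday of its month.
February 2014 — 4th Tuesday is 2014-02-25.
March 2014 — 4th Tuesday is 2014-03-25.

2014-02-25, 2014-03-25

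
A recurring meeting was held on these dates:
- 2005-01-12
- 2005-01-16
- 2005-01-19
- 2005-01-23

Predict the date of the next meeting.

The gap pattern 4, 3, 4 repeats every 2 events.
These are the Wednesdays and Sundays of each week.
Next Wednesday: 2005-01-26.

2005-01-26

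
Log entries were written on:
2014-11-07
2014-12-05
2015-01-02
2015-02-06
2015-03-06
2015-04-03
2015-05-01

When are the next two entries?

All dates are Fridays, 28, 28, 35, 28, 28, 28 days apart.
Specifically, the 1st Friday of each month.
June 2015 — 1st Friday is 2015-06-05.
1st Friday of July 2015: 2015-07-03.

2015-06-05, 2015-07-03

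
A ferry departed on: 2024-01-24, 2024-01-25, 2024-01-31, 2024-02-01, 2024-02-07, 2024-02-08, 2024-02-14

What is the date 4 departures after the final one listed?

The gap pattern 1, 6, 1, 6, 1, 6 repeats every 2 events.
These are the Wednesdays and Thursdays of each week.
The following Thursday is 2024-02-15.
The following Wednesday is 2024-02-21.
The following Thursday is 2024-02-22.
The following Wednesday is 2024-02-28.

2024-02-28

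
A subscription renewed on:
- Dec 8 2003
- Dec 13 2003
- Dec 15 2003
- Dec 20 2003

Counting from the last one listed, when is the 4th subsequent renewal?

Jan 3 2004

The gap pattern 5, 2, 5 repeats every 2 events.
These are the Mondays and Saturdays of each week.
Next Monday: Dec 22 2003.
The following Saturday is Dec 27 2003.
Next Monday: Dec 29 2003.
Next Saturday: Jan 3 2004.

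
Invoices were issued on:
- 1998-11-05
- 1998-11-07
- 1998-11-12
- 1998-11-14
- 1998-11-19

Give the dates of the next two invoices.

Gaps: 2, 5, 2, 5 days — not constant, but cyclic with period 2.
The events fall on every Thursday and Saturday.
The following Saturday is 1998-11-21.
The following Thursday is 1998-11-26.

1998-11-21, 1998-11-26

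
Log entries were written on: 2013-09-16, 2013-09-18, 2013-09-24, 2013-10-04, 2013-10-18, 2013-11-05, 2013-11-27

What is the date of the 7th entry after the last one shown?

2014-08-20

Intervals are 2, 6, 10, 14, 18, 22 days — an arithmetic progression with common difference 4.
Next gap: 26 days. 2013-11-27 + 26 days = 2013-12-23.
Next gap: 30 days. 2013-12-23 + 30 days = 2014-01-22.
Next gap: 34 days. 2014-01-22 + 34 days = 2014-02-25.
Next gap: 38 days. 2014-02-25 + 38 days = 2014-04-04.
Next gap: 42 days. 2014-04-04 + 42 days = 2014-05-16.
Next gap: 46 days. 2014-05-16 + 46 days = 2014-07-01.
Next gap: 50 days. 2014-07-01 + 50 days = 2014-08-20.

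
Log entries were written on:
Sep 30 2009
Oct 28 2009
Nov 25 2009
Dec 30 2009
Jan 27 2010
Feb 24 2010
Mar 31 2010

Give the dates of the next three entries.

These are Wednesdays with 28, 28, 35, 28, 28, 35-day gaps.
Each is the final Wednesday of its month — Sep 30 2009 is past the 28th, so '4th Wednesday' doesn't fit.
April 2010 ends with Wednesday Apr 28 2010.
Last Wednesday of May 2010: May 26 2010.
Last Wednesday of June 2010: Jun 30 2010.

Apr 28 2010, May 26 2010, Jun 30 2010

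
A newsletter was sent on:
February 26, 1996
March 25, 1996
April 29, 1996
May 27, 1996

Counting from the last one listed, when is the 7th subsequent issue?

December 30, 1996

Every date is a Monday; gaps 28, 35, 28 days.
Each is the last Monday of its month (at least one falls on the 29th or later, ruling out '4th Monday').
Last Monday of June 1996: June 24, 1996.
Last Monday of July 1996: July 29, 1996.
Last Monday of August 1996: August 26, 1996.
Last Monday of September 1996: September 30, 1996.
Last Monday of October 1996: October 28, 1996.
Last Monday of November 1996: November 25, 1996.
Last Monday of December 1996: December 30, 1996.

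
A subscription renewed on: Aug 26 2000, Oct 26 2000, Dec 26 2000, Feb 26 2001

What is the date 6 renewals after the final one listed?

Feb 26 2002

Each date is the 26th; the gaps (61, 61, 62) track the month lengths.
The rule is the 26th of every 2 months.
Next: April 2001 → Apr 26 2001.
Next: June 2001 → Jun 26 2001.
Next: August 2001 → Aug 26 2001.
October 2001: Oct 26 2001.
Next: December 2001 → Dec 26 2001.
Next: February 2002 → Feb 26 2002.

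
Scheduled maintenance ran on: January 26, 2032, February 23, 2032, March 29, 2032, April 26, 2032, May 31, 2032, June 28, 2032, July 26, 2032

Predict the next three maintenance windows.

Every date is a Monday; gaps 28, 35, 28, 35, 28, 28 days.
Each is the last Monday of its month (at least one falls on the 29th or later, ruling out '4th Monday').
Last Monday of August 2032: August 30, 2032.
Last Monday of September 2032: September 27, 2032.
Last Monday of October 2032: October 25, 2032.

August 30, 2032; September 27, 2032; October 25, 2032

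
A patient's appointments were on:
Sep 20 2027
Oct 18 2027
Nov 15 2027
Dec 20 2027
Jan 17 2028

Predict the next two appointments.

Feb 21 2028, Mar 20 2028

Gaps: 28, 28, 35, 28 days — a mix of 28 and 35. Every date is a Monday.
Each is the 3rd Monday of its month.
3rd Monday of February 2028: Feb 21 2028.
3rd Monday of March 2028: Mar 20 2028.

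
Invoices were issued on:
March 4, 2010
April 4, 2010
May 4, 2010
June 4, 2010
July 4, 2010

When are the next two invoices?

The day-of-month is always 4 (31, 30, 31, 30 days between events).
So this recurs on the 4th of each month.
August 2010: August 4, 2010.
Next: September 2010 → September 4, 2010.

August 4, 2010; September 4, 2010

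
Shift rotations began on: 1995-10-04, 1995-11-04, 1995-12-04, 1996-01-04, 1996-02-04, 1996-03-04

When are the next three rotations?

Each date is the 4th; the gaps (31, 30, 31, 31, 29) track the month lengths.
The rule is the 4th of each month.
Next: April 1996 → 1996-04-04.
Next: May 1996 → 1996-05-04.
June 1996: 1996-06-04.

1996-04-04, 1996-05-04, 1996-06-04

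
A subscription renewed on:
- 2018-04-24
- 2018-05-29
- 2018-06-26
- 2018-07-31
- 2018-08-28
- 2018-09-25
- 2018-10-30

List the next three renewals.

2018-11-27, 2018-12-25, 2019-01-29

These are Tuesdays with 35, 28, 35, 28, 28, 35-day gaps.
Each is the final Tuesday of its month — 2018-05-29 is past the 28th, so '4th Tuesday' doesn't fit.
November 2018 ends with Tuesday 2018-11-27.
Last Tuesday of December 2018: 2018-12-25.
Last Tuesday of January 2019: 2019-01-29.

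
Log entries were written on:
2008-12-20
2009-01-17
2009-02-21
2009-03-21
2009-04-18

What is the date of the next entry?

All dates are Saturdays, 28, 35, 28, 28 days apart.
Specifically, the 3rd Saturday of each month.
May 2009 — 3rd Saturday is 2009-05-16.

2009-05-16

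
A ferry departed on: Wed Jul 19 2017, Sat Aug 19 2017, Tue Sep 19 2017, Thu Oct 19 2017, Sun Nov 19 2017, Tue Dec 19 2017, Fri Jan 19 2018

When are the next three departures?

Mon Feb 19 2018, Mon Mar 19 2018, Thu Apr 19 2018

The day-of-month is always 19 (31, 31, 30, 31, 30, 31 days between events).
So this recurs on the 19th of each month.
Next: February 2018 → Mon Feb 19 2018.
Next: March 2018 → Mon Mar 19 2018.
April 2018: Thu Apr 19 2018.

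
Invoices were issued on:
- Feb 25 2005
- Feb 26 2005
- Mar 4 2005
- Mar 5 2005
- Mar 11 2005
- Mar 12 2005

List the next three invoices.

Mar 18 2005, Mar 19 2005, Mar 25 2005

Gaps: 1, 6, 1, 6, 1 days — not constant, but cyclic with period 2.
The events fall on every Friday and Saturday.
The following Friday is Mar 18 2005.
The following Saturday is Mar 19 2005.
The following Friday is Mar 25 2005.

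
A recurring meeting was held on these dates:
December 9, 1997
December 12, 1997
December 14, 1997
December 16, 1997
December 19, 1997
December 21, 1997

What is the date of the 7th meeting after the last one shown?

Every event lands on a Tuesday or Friday or Sunday (gaps cycle 3, 2, 2, 3, 2).
So the schedule is: every Tuesday, Friday and Sunday.
The following Tuesday is December 23, 1997.
The following Friday is December 26, 1997.
The following Sunday is December 28, 1997.
The following Tuesday is December 30, 1997.
Next Friday: January 2, 1998.
Next Sunday: January 4, 1998.
The following Tuesday is January 6, 1998.

January 6, 1998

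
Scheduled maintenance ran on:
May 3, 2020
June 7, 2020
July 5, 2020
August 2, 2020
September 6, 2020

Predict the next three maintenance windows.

October 4, 2020; November 1, 2020; December 6, 2020

All dates are Sundays, 35, 28, 28, 35 days apart.
Specifically, the 1st Sunday of each month.
1st Sunday of October 2020: October 4, 2020.
November 2020 — 1st Sunday is November 1, 2020.
December 2020 — 1st Sunday is December 6, 2020.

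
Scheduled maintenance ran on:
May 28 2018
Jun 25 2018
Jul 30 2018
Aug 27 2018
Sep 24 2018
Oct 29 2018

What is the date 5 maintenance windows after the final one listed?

Every date is a Monday; gaps 28, 35, 28, 28, 35 days.
Each is the last Monday of its month (at least one falls on the 29th or later, ruling out '4th Monday').
Last Monday of November 2018: Nov 26 2018.
Last Monday of December 2018: Dec 31 2018.
January 2019 ends with Monday Jan 28 2019.
February 2019 ends with Monday Feb 25 2019.
March 2019 ends with Monday Mar 25 2019.

Mar 25 2019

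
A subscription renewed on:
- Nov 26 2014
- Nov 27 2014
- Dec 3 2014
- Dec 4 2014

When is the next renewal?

The gap pattern 1, 6, 1 repeats every 2 events.
These are the Wednesdays and Thursdays of each week.
The following Wednesday is Dec 10 2014.

Dec 10 2014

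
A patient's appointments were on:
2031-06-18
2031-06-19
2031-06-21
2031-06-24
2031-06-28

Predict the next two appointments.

2031-07-03, 2031-07-09

The spacing grows by 1 each time: 1, 2, 3, 4 days.
Next gap: 5 days. 2031-06-28 + 5 days = 2031-07-03.
Next gap: 6 days. 2031-07-03 + 6 days = 2031-07-09.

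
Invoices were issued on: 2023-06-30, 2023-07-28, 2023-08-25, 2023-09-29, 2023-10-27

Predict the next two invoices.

All Fridays; the gaps (28, 28, 35, 28) vary with month length.
This is the last Friday of each month.
November 2023 ends with Friday 2023-11-24.
Last Friday of December 2023: 2023-12-29.

2023-11-24, 2023-12-29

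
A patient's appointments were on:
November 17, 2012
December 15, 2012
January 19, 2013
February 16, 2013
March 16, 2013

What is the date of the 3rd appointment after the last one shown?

Gaps: 28, 35, 28, 28 days — a mix of 28 and 35. Every date is a Saturday.
Each is the 3rd Saturday of its month.
April 2013 — 3rd Saturday is April 20, 2013.
May 2013 — 3rd Saturday is May 18, 2013.
3rd Saturday of June 2013: June 15, 2013.

June 15, 2013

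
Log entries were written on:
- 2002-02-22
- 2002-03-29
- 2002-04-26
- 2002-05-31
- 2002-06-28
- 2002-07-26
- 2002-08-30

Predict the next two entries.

2002-09-27, 2002-10-25

These are Fridays with 35, 28, 35, 28, 28, 35-day gaps.
Each is the final Friday of its month — 2002-03-29 is past the 28th, so '4th Friday' doesn't fit.
Last Friday of September 2002: 2002-09-27.
October 2002 ends with Friday 2002-10-25.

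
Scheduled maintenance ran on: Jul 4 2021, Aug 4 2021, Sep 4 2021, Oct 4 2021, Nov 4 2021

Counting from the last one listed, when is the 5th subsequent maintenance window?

The day-of-month is always 4 (31, 31, 30, 31 days between events).
So this recurs on the 4th of each month.
Next: December 2021 → Dec 4 2021.
Next: January 2022 → Jan 4 2022.
Next: February 2022 → Feb 4 2022.
March 2022: Mar 4 2022.
Next: April 2022 → Apr 4 2022.

Apr 4 2022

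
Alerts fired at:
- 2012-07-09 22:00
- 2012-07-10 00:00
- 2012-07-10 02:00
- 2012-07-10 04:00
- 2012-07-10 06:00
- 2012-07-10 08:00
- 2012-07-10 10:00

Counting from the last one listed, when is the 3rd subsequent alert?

2012-07-10 16:00

Gaps: 2, 2, 2, 2, 2, 2 hours — each event is 2 hours after the previous one.
2012-07-10 10:00 + 2 h = 2012-07-10 12:00.
2012-07-10 12:00 + 2 h = 2012-07-10 14:00.
2012-07-10 14:00 + 2 h = 2012-07-10 16:00.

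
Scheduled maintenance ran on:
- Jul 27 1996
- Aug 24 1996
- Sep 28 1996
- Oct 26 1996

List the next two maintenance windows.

All dates are Saturdays, 28, 35, 28 days apart.
Specifically, the 4th Saturday of each month.
4th Saturday of November 1996: Nov 23 1996.
December 1996 — 4th Saturday is Dec 28 1996.

Nov 23 1996, Dec 28 1996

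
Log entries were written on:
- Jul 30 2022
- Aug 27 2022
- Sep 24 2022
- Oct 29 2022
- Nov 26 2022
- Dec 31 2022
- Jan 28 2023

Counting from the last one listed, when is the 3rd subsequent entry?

Apr 29 2023

These are Saturdays with 28, 28, 35, 28, 35, 28-day gaps.
Each is the final Saturday of its month — Jul 30 2022 is past the 28th, so '4th Saturday' doesn't fit.
February 2023 ends with Saturday Feb 25 2023.
March 2023 ends with Saturday Mar 25 2023.
April 2023 ends with Saturday Apr 29 2023.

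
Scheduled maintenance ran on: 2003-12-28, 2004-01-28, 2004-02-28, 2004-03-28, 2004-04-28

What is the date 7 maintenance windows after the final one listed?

The day-of-month is always 28 (31, 31, 29, 31 days between events).
So this recurs on the 28th of each month.
Next: May 2004 → 2004-05-28.
Next: June 2004 → 2004-06-28.
July 2004: 2004-07-28.
Next: August 2004 → 2004-08-28.
Next: September 2004 → 2004-09-28.
Next: October 2004 → 2004-10-28.
Next: November 2004 → 2004-11-28.

2004-11-28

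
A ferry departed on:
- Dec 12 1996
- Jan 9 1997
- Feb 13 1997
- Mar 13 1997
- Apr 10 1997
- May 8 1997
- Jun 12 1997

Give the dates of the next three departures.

Jul 10 1997, Aug 14 1997, Sep 11 1997

All dates are Thursdays, 28, 35, 28, 28, 28, 35 days apart.
Specifically, the 2nd Thursday of each month.
July 1997 — 2nd Thursday is Jul 10 1997.
2nd Thursday of August 1997: Aug 14 1997.
September 1997 — 2nd Thursday is Sep 11 1997.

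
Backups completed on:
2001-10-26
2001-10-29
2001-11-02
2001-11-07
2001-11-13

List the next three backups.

2001-11-20, 2001-11-28, 2001-12-07

Intervals are 3, 4, 5, 6 days — an arithmetic progression with common difference 1.
Next gap: 7 days. 2001-11-13 + 7 days = 2001-11-20.
Next gap: 8 days. 2001-11-20 + 8 days = 2001-11-28.
Next gap: 9 days. 2001-11-28 + 9 days = 2001-12-07.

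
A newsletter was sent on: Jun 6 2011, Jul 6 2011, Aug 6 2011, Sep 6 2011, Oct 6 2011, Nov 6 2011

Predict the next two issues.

The day-of-month is always 6 (30, 31, 31, 30, 31 days between events).
So this recurs on the 6th of each month.
December 2011: Dec 6 2011.
Next: January 2012 → Jan 6 2012.

Dec 6 2011, Jan 6 2012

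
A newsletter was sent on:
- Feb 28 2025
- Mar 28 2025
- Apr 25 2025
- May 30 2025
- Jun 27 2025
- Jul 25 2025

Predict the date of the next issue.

Every date is a Friday; gaps 28, 28, 35, 28, 28 days.
Each is the last Friday of its month (at least one falls on the 29th or later, ruling out '4th Friday').
August 2025 ends with Friday Aug 29 2025.

Aug 29 2025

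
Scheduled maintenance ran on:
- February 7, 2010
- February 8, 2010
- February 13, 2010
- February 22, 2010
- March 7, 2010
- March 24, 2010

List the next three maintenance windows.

April 14, 2010; May 9, 2010; June 7, 2010

The spacing grows by 4 each time: 1, 5, 9, 13, 17 days.
Next gap: 21 days. March 24, 2010 + 21 days = April 14, 2010.
Next gap: 25 days. April 14, 2010 + 25 days = May 9, 2010.
Next gap: 29 days. May 9, 2010 + 29 days = June 7, 2010.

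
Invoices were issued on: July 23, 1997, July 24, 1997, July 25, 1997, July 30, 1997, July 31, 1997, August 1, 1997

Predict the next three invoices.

August 6, 1997; August 7, 1997; August 8, 1997

Every event lands on a Wednesday or Thursday or Friday (gaps cycle 1, 1, 5, 1, 1).
So the schedule is: every Wednesday, Thursday and Friday.
The following Wednesday is August 6, 1997.
The following Thursday is August 7, 1997.
The following Friday is August 8, 1997.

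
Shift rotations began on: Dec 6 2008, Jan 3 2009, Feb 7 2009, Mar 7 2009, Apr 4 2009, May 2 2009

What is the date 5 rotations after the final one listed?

Oct 3 2009

These are Saturdays at 28- or 35-day spacing (28, 35, 28, 28, 28).
The pattern: 1st Saturday of the month.
1st Saturday of June 2009: Jun 6 2009.
July 2009 — 1st Saturday is Jul 4 2009.
1st Saturday of August 2009: Aug 1 2009.
September 2009 — 1st Saturday is Sep 5 2009.
1st Saturday of October 2009: Oct 3 2009.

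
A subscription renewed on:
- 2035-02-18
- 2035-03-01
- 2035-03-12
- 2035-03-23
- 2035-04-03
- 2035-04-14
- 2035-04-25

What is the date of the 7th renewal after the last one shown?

Gaps between consecutive events: 11, 11, 11, 11, 11, 11 days — a constant 11-day interval.
2035-04-25 + 11 days = 2035-05-06.
2035-05-06 + 11 days = 2035-05-17.
2035-05-17 + 11 days = 2035-05-28.
2035-05-28 + 11 days = 2035-06-08.
2035-06-08 + 11 days = 2035-06-19.
2035-06-19 + 11 days = 2035-06-30.
2035-06-30 + 11 days = 2035-07-11.

2035-07-11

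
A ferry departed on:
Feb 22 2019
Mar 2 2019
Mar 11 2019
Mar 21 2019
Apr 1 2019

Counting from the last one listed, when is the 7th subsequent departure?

Jul 15 2019

The spacing grows by 1 each time: 8, 9, 10, 11 days.
Next gap: 12 days. Apr 1 2019 + 12 days = Apr 13 2019.
Next gap: 13 days. Apr 13 2019 + 13 days = Apr 26 2019.
Next gap: 14 days. Apr 26 2019 + 14 days = May 10 2019.
Next gap: 15 days. May 10 2019 + 15 days = May 25 2019.
Next gap: 16 days. May 25 2019 + 16 days = Jun 10 2019.
Next gap: 17 days. Jun 10 2019 + 17 days = Jun 27 2019.
Next gap: 18 days. Jun 27 2019 + 18 days = Jul 15 2019.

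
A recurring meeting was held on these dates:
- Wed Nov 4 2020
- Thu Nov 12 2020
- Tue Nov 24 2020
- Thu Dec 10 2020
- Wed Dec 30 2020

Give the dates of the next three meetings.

Gaps: 8, 12, 16, 20 days — each gap is 4 larger than the previous one.
Next gap: 24 days. Wed Dec 30 2020 + 24 days = Sat Jan 23 2021.
Next gap: 28 days. Sat Jan 23 2021 + 28 days = Sat Feb 20 2021.
Next gap: 32 days. Sat Feb 20 2021 + 32 days = Wed Mar 24 2021.

Sat Jan 23 2021, Sat Feb 20 2021, Wed Mar 24 2021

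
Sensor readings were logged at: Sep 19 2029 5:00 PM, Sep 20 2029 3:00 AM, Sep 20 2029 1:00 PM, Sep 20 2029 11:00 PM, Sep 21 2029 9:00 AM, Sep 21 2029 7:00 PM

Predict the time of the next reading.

Spacing: 10, 10, 10, 10, 10 h — constant 10 h.
Sep 21 2029 7:00 PM + 10 h = Sep 22 2029 5:00 AM.

Sep 22 2029 5:00 AM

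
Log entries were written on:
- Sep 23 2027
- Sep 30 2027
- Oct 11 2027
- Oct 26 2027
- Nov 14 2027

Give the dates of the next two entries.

Dec 7 2027, Jan 3 2028

The spacing grows by 4 each time: 7, 11, 15, 19 days.
Next gap: 23 days. Nov 14 2027 + 23 days = Dec 7 2027.
Next gap: 27 days. Dec 7 2027 + 27 days = Jan 3 2028.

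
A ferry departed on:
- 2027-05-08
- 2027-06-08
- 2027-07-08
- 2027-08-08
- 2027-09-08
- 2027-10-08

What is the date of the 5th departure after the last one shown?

2028-03-08

The day-of-month is always 8 (31, 30, 31, 31, 30 days between events).
So this recurs on the 8th of each month.
Next: November 2027 → 2027-11-08.
December 2027: 2027-12-08.
Next: January 2028 → 2028-01-08.
Next: February 2028 → 2028-02-08.
Next: March 2028 → 2028-03-08.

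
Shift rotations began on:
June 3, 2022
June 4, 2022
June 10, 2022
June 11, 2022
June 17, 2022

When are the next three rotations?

June 18, 2022; June 24, 2022; June 25, 2022

Every event lands on a Friday or Saturday (gaps cycle 1, 6, 1, 6).
So the schedule is: every Friday and Saturday.
The following Saturday is June 18, 2022.
The following Friday is June 24, 2022.
Next Saturday: June 25, 2022.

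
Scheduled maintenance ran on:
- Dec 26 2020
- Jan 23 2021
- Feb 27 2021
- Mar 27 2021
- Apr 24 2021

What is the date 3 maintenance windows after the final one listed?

Gaps: 28, 35, 28, 28 days — a mix of 28 and 35. Every date is a Saturday.
Each is the 4th Saturday of its month.
May 2021 — 4th Saturday is May 22 2021.
June 2021 — 4th Saturday is Jun 26 2021.
July 2021 — 4th Saturday is Jul 24 2021.

Jul 24 2021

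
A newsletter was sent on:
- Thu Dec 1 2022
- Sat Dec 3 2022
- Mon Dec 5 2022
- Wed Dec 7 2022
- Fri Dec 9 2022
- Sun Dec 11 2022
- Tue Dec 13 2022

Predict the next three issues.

Thu Dec 15 2022, Sat Dec 17 2022, Mon Dec 19 2022

Every event comes 2 days after the last (2, 2, 2, 2, 2, 2).
Tue Dec 13 2022 + 2 days = Thu Dec 15 2022.
Thu Dec 15 2022 + 2 days = Sat Dec 17 2022.
Sat Dec 17 2022 + 2 days = Mon Dec 19 2022.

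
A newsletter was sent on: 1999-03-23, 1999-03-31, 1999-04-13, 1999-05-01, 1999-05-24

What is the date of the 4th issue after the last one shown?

The spacing grows by 5 each time: 8, 13, 18, 23 days.
Next gap: 28 days. 1999-05-24 + 28 days = 1999-06-21.
Next gap: 33 days. 1999-06-21 + 33 days = 1999-07-24.
Next gap: 38 days. 1999-07-24 + 38 days = 1999-08-31.
Next gap: 43 days. 1999-08-31 + 43 days = 1999-10-13.

1999-10-13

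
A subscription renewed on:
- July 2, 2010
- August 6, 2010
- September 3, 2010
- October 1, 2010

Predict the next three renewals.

Gaps: 35, 28, 28 days — a mix of 28 and 35. Every date is a Friday.
Each is the 1st Friday of its month.
November 2010 — 1st Friday is November 5, 2010.
1st Friday of December 2010: December 3, 2010.
1st Friday of January 2011: January 7, 2011.

November 5, 2010; December 3, 2010; January 7, 2011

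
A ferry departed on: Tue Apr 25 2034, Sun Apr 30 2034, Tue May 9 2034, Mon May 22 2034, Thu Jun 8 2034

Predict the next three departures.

Thu Jun 29 2034, Mon Jul 24 2034, Tue Aug 22 2034

Intervals are 5, 9, 13, 17 days — an arithmetic progression with common difference 4.
Next gap: 21 days. Thu Jun 8 2034 + 21 days = Thu Jun 29 2034.
Next gap: 25 days. Thu Jun 29 2034 + 25 days = Mon Jul 24 2034.
Next gap: 29 days. Mon Jul 24 2034 + 29 days = Tue Aug 22 2034.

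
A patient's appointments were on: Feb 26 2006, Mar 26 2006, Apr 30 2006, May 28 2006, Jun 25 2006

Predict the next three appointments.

Every date is a Sunday; gaps 28, 35, 28, 28 days.
Each is the last Sunday of its month (at least one falls on the 29th or later, ruling out '4th Sunday').
July 2006 ends with Sunday Jul 30 2006.
Last Sunday of August 2006: Aug 27 2006.
Last Sunday of September 2006: Sep 24 2006.

Jul 30 2006, Aug 27 2006, Sep 24 2006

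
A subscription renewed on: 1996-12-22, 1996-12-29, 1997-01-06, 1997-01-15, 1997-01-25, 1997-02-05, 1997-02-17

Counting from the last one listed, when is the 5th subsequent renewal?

1997-05-03

Gaps: 7, 8, 9, 10, 11, 12 days — each gap is 1 larger than the previous one.
Next gap: 13 days. 1997-02-17 + 13 days = 1997-03-02.
Next gap: 14 days. 1997-03-02 + 14 days = 1997-03-16.
Next gap: 15 days. 1997-03-16 + 15 days = 1997-03-31.
Next gap: 16 days. 1997-03-31 + 16 days = 1997-04-16.
Next gap: 17 days. 1997-04-16 + 17 days = 1997-05-03.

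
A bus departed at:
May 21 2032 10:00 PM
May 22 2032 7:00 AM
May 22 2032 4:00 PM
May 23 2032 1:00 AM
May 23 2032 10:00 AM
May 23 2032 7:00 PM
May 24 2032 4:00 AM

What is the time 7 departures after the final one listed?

Gaps: 9, 9, 9, 9, 9, 9 hours — each event is 9 hours after the previous one.
May 24 2032 4:00 AM + 9 h = May 24 2032 1:00 PM.
May 24 2032 1:00 PM + 9 h = May 24 2032 10:00 PM.
May 24 2032 10:00 PM + 9 h = May 25 2032 7:00 AM.
May 25 2032 7:00 AM + 9 h = May 25 2032 4:00 PM.
May 25 2032 4:00 PM + 9 h = May 26 2032 1:00 AM.
May 26 2032 1:00 AM + 9 h = May 26 2032 10:00 AM.
May 26 2032 10:00 AM + 9 h = May 26 2032 7:00 PM.

May 26 2032 7:00 PM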